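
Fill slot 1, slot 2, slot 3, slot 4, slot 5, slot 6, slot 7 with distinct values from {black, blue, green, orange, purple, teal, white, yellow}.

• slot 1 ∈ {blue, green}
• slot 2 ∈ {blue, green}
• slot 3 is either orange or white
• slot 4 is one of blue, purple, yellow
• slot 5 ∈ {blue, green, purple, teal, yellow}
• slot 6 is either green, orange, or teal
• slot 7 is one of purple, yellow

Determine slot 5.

teal

The 7 variables draw from only 7 values {blue, green, orange, purple, teal, white, yellow}, so each is used; only slot 3 can be white, hence slot 3 = white.
The 6 still-open variables draw from only 6 values {blue, green, orange, purple, teal, yellow}, so each is used; only slot 6 can be orange, hence slot 6 = orange.
The 5 still-open variables together cover exactly {blue, green, purple, teal, yellow} — 5 values for 5 variables — and teal appears only in slot 5's list, so slot 5 = teal.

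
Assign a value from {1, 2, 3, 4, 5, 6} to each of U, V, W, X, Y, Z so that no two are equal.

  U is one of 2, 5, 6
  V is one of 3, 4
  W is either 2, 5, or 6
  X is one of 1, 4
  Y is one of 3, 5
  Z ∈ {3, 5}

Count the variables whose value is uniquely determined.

Among the 6 variables, 1 fits only X (and all 6 values in {1, 2, 3, 4, 5, 6} must be used), so X = 1.
Among the 5 still-open variables, 4 fits only V (and all 5 values in {2, 3, 4, 5, 6} must be used), so V = 4.
Y and Z between them cover only {3, 5} — a naked pair. Remove those values from U, W.
Determined: V=4, X=1. The other variables each still have more than one consistent value. That makes 2.

2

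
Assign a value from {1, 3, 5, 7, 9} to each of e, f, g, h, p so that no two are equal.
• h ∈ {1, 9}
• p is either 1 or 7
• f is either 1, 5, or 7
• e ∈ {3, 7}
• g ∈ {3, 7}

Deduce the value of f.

The 5 variables draw from only 5 values {1, 3, 5, 7, 9}, so each is used; only f can be 5, hence f = 5.

5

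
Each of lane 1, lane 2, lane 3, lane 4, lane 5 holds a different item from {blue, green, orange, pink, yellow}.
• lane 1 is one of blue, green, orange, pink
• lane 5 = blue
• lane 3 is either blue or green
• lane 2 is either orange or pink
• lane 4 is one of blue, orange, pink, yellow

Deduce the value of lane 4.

lane 5's domain is down to {blue}, so lane 5 = blue. So lane 1, lane 3, lane 4 can't be blue.
lane 3's domain is down to {green}, so lane 3 = green. Strike green from lane 1.
The 3 still-open variables together cover exactly {orange, pink, yellow} — 3 values for 3 variables — and yellow appears only in lane 4's list, so lane 4 = yellow.

yellow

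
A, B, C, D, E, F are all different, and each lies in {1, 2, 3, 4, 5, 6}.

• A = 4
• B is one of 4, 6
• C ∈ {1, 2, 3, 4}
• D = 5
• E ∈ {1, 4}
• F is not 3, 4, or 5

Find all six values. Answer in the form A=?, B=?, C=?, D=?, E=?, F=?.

A has just one choice, so A = 4. So B, C, E can't be 4.
That leaves B = 6. So F can't be 6.
D must be 5 (only option left).
E's domain is down to {1}, so E = 1. Strike 1 from C, F.
F has just one choice, so F = 2. Remove 2 from C.
C has just one choice, so C = 3.

A=4, B=6, C=3, D=5, E=1, F=2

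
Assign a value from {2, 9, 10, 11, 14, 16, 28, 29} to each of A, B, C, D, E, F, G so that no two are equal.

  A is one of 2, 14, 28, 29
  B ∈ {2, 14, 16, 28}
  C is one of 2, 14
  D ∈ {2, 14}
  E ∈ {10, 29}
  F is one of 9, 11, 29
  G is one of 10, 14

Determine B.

16

C and D share exactly the 2 values {2, 14}; by pigeonhole those values go to them, so strike 2, 14 from A, B, G.
G has just one choice, so G = 10. Eliminate 10 elsewhere: E.
E's domain is down to {29}, so E = 29. Eliminate 29 elsewhere: A, F.
A's domain is down to {28}, so A = 28. Remove 28 from B.
So B = 16.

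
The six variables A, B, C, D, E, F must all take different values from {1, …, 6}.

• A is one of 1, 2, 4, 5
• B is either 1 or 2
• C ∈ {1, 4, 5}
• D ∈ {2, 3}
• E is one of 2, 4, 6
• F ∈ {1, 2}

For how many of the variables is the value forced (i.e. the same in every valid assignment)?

2

The 6 variables together cover exactly {1, 2, 3, 4, 5, 6} — 6 values for 6 variables — and 3 appears only in D's list, so D = 3.
The 5 still-open variables together cover exactly {1, 2, 4, 5, 6} — 5 values for 5 variables — and 6 appears only in E's list, so E = 6.
B and F between them cover only {1, 2} — a naked pair. Remove those values from A, C.
Determined: D=3, E=6. The other variables each still have more than one consistent value. That makes 2.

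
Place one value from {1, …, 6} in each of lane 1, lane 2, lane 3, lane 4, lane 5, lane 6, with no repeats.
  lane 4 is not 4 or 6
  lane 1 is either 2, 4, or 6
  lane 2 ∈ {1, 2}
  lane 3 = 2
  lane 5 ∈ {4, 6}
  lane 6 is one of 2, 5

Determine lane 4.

lane 3 has just one choice, so lane 3 = 2. Remove 2 from lane 1, lane 2, lane 4, lane 6.
lane 6 has just one choice, so lane 6 = 5. Eliminate 5 elsewhere: lane 4.
lane 2 must be 1 (only option left). Remove 1 from lane 4.
So lane 4 = 3.

3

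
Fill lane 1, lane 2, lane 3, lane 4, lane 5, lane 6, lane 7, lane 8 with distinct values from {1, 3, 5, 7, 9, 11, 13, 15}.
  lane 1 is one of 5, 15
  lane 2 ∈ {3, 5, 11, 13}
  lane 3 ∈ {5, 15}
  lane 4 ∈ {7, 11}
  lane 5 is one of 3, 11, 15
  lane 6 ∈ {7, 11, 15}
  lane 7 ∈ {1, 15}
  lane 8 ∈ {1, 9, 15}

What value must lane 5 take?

The 8 variables draw from only 8 values {1, 3, 5, 7, 9, 11, 13, 15}, so each is used; only lane 8 can be 9, hence lane 8 = 9.
The 7 still-open variables together cover exactly {1, 3, 5, 7, 11, 13, 15} — 7 values for 7 variables — and 1 appears only in lane 7's list, so lane 7 = 1.
The 6 still-open variables together cover exactly {3, 5, 7, 11, 13, 15} — 6 values for 6 variables — and 13 appears only in lane 2's list, so lane 2 = 13.
The 5 still-open variables draw from only 5 values {3, 5, 7, 11, 15}, so each is used; only lane 5 can be 3, hence lane 5 = 3.

3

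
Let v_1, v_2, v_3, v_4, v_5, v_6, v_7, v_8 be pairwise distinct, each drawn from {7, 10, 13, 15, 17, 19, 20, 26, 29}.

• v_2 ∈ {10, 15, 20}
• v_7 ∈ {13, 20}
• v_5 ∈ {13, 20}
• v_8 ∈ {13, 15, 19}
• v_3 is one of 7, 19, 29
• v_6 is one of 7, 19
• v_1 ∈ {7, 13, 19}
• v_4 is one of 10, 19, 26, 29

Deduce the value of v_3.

Among the 8 variables, 26 fits only v_4 (and all 8 values in {7, 10, 13, 15, 19, 20, 26, 29} must be used), so v_4 = 26.
Among the 7 still-open variables, 10 fits only v_2 (and all 7 values in {7, 10, 13, 15, 19, 20, 29} must be used), so v_2 = 10.
The 6 still-open variables together cover exactly {7, 13, 15, 19, 20, 29} — 6 values for 6 variables — and 15 appears only in v_8's list, so v_8 = 15.
Among the 5 still-open variables, 29 fits only v_3 (and all 5 values in {7, 13, 19, 20, 29} must be used), so v_3 = 29.

29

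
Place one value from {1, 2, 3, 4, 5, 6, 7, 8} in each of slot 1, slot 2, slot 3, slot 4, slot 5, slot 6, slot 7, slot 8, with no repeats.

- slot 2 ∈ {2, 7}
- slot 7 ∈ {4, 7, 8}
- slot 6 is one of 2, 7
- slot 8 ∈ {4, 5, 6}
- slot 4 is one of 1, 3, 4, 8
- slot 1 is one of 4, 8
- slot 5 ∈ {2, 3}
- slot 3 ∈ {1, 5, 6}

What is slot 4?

slot 2 and slot 6 share exactly the 2 values {2, 7}; by pigeonhole those values go to them, so strike 2, 7 from slot 5, slot 7.
That leaves slot 5 = 3. Strike 3 from slot 4.
slot 1 and slot 7 between them cover only {4, 8} — a naked pair. Remove those values from slot 4, slot 8.
So slot 4 = 1.

1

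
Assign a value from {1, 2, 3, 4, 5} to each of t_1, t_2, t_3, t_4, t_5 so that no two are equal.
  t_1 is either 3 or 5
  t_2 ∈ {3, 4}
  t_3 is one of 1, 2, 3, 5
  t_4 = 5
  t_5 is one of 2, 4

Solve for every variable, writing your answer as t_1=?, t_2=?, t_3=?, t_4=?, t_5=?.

t_1=3, t_2=4, t_3=1, t_4=5, t_5=2

t_4 has just one choice, so t_4 = 5. So t_1, t_3 can't be 5.
t_1's domain is down to {3}, so t_1 = 3. Remove 3 from t_2, t_3.
That leaves t_2 = 4. Eliminate 4 elsewhere: t_5.
t_5 has just one choice, so t_5 = 2. Eliminate 2 elsewhere: t_3.
That leaves t_3 = 1.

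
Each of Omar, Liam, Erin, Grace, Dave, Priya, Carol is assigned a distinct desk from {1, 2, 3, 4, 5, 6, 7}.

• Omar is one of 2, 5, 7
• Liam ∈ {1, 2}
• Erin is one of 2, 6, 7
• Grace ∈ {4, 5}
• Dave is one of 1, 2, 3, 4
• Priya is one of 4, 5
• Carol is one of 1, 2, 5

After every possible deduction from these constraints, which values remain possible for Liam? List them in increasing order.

The 7 variables together cover exactly {1, 2, 3, 4, 5, 6, 7} — 7 values for 7 variables — and 3 appears only in Dave's list, so Dave = 3.
Among the 6 still-open variables, 6 fits only Erin (and all 6 values in {1, 2, 4, 5, 6, 7} must be used), so Erin = 6.
The 5 still-open variables draw from only 5 values {1, 2, 4, 5, 7}, so each is used; only Omar can be 7, hence Omar = 7.
Grace and Priya share exactly the 2 values {4, 5}; by pigeonhole those values go to them, so strike 4, 5 from Carol.
No further eliminations apply; Liam can still be any of 1, 2.

1, 2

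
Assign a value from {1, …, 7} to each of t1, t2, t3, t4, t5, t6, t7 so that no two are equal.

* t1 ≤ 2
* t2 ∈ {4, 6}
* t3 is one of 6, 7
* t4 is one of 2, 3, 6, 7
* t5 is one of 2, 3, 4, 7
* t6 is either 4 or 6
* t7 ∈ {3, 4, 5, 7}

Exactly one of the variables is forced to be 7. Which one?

Among the 7 variables, 1 fits only t1 (and all 7 values in {1, 2, 3, 4, 5, 6, 7} must be used), so t1 = 1.
The 6 still-open variables draw from only 6 values {2, 3, 4, 5, 6, 7}, so each is used; only t7 can be 5, hence t7 = 5.
The 2 variables t2 and t6 are confined to {4, 6}, which locks those values in; drop them from t3, t4, t5.
So 7 goes to t3.

t3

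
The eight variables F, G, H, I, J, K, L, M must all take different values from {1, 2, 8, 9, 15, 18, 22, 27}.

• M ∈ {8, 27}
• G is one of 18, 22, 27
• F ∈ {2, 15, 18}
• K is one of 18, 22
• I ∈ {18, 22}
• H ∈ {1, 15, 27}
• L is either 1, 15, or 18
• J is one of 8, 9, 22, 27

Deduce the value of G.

Among the 8 variables, 2 fits only F (and all 8 values in {1, 2, 8, 9, 15, 18, 22, 27} must be used), so F = 2.
The 7 still-open variables together cover exactly {1, 8, 9, 15, 18, 22, 27} — 7 values for 7 variables — and 9 appears only in J's list, so J = 9.
The 6 still-open variables together cover exactly {1, 8, 15, 18, 22, 27} — 6 values for 6 variables — and 8 appears only in M's list, so M = 8.
The 2 variables I and K are confined to {18, 22}, which locks those values in; drop them from G, L.
So G = 27.

27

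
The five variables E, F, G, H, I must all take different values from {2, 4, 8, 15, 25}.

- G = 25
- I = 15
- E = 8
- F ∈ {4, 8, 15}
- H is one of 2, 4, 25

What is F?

E has just one choice, so E = 8. Remove 8 from F.
G has just one choice, so G = 25. Eliminate 25 elsewhere: H.
I's domain is down to {15}, so I = 15. Remove 15 from F.
So F = 4.

4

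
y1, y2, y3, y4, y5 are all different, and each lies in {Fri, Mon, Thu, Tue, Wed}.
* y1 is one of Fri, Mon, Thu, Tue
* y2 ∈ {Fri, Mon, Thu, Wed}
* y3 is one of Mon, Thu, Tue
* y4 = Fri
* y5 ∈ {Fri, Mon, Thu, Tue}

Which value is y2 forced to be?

Wed

y4's domain is down to {Fri}, so y4 = Fri. Remove Fri from y1, y2, y5.
Among the 4 still-open variables, Wed fits only y2 (and all 4 values in {Mon, Thu, Tue, Wed} must be used), so y2 = Wed.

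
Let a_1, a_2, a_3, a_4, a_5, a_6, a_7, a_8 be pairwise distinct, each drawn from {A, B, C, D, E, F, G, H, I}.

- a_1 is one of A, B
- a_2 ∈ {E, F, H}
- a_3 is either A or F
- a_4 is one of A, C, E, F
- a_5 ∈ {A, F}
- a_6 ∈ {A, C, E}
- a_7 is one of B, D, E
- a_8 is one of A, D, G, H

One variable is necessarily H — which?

Among the 8 variables, G fits only a_8 (and all 8 values in {A, B, C, D, E, F, G, H} must be used), so a_8 = G.
The 7 still-open variables together cover exactly {A, B, C, D, E, F, H} — 7 values for 7 variables — and D appears only in a_7's list, so a_7 = D.
The 6 still-open variables together cover exactly {A, B, C, E, F, H} — 6 values for 6 variables — and B appears only in a_1's list, so a_1 = B.
The 5 still-open variables draw from only 5 values {A, C, E, F, H}, so each is used; only a_2 can be H, hence a_2 = H.

a_2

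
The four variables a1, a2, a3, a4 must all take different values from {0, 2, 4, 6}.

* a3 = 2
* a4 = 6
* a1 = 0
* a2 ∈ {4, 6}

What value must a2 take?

a1 has just one choice, so a1 = 0.
That leaves a3 = 2.
That leaves a4 = 6. Strike 6 from a2.
So a2 = 4.

4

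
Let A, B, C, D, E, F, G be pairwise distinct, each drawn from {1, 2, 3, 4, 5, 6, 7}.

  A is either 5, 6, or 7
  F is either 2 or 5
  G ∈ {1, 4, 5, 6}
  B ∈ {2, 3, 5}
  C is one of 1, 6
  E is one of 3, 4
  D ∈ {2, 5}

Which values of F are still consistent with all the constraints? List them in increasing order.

Among the 7 variables, 7 fits only A (and all 7 values in {1, 2, 3, 4, 5, 6, 7} must be used), so A = 7.
D and F between them cover only {2, 5} — a naked pair. Remove those values from B, G.
B has just one choice, so B = 3. Eliminate 3 elsewhere: E.
E has just one choice, so E = 4. Eliminate 4 elsewhere: G.
No further eliminations apply; F can still be any of 2, 5.

2, 5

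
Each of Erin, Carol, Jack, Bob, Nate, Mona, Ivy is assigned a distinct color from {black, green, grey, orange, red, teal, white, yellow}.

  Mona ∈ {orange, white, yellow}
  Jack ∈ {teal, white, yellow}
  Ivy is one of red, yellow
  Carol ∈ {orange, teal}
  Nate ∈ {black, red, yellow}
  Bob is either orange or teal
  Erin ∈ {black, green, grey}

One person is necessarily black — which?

The 2 variables Carol and Bob are confined to {orange, teal}, which locks those values in; drop them from Jack, Mona.
Jack and Mona share exactly the 2 values {white, yellow}; by pigeonhole those values go to them, so strike white, yellow from Nate, Ivy.
Ivy must be red (only option left). Strike red from Nate.
So black goes to Nate.

Nate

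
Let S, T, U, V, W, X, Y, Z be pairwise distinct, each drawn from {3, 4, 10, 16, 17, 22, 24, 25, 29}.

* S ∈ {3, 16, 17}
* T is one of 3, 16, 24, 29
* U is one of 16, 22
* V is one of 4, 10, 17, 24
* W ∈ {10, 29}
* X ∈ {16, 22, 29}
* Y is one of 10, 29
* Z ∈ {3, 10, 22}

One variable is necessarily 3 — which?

Z

The 8 variables draw from only 8 values {3, 4, 10, 16, 17, 22, 24, 29}, so each is used; only V can be 4, hence V = 4.
The 7 still-open variables together cover exactly {3, 10, 16, 17, 22, 24, 29} — 7 values for 7 variables — and 17 appears only in S's list, so S = 17.
The 6 still-open variables draw from only 6 values {3, 10, 16, 22, 24, 29}, so each is used; only T can be 24, hence T = 24.
Among the 5 still-open variables, 3 fits only Z (and all 5 values in {3, 10, 16, 22, 29} must be used), so Z = 3.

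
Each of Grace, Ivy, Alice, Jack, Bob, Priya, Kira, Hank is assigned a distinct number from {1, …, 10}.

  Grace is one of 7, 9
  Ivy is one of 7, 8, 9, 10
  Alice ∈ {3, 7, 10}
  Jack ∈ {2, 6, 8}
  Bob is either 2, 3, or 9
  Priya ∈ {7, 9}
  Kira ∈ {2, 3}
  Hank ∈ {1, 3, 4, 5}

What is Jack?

6

The 2 variables Grace and Priya are confined to {7, 9}, which locks those values in; drop them from Ivy, Alice, Bob.
Bob and Kira share exactly the 2 values {2, 3}; by pigeonhole those values go to them, so strike 2, 3 from Alice, Jack, Hank.
Alice's domain is down to {10}, so Alice = 10. Remove 10 from Ivy.
That leaves Ivy = 8. Eliminate 8 elsewhere: Jack.
So Jack = 6.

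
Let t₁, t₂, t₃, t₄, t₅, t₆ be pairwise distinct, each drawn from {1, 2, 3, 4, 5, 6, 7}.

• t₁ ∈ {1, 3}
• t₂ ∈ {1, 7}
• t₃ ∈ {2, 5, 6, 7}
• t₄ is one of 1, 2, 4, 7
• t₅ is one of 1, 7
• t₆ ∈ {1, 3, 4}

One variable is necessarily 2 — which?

t₄

t₂ and t₅ share exactly the 2 values {1, 7}; by pigeonhole those values go to them, so strike 1, 7 from t₁, t₃, t₄, t₆.
That leaves t₁ = 3. Remove 3 from t₆.
That leaves t₆ = 4. Remove 4 from t₄.
So 2 goes to t₄.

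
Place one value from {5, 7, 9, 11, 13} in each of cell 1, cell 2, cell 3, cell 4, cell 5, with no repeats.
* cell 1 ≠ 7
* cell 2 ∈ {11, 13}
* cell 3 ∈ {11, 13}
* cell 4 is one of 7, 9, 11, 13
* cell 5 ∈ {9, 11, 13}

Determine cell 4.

7

Among the 5 variables, 5 fits only cell 1 (and all 5 values in {5, 7, 9, 11, 13} must be used), so cell 1 = 5.
The 4 still-open variables together cover exactly {7, 9, 11, 13} — 4 values for 4 variables — and 7 appears only in cell 4's list, so cell 4 = 7.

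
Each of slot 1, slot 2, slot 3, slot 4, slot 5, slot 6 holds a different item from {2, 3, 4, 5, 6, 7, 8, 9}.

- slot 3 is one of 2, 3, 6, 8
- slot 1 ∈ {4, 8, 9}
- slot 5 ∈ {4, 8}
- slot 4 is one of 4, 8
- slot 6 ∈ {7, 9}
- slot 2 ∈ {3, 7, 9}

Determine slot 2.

3

slot 4 and slot 5 between them cover only {4, 8} — a naked pair. Remove those values from slot 1, slot 3.
slot 1's domain is down to {9}, so slot 1 = 9. Remove 9 from slot 2, slot 6.
That leaves slot 6 = 7. Strike 7 from slot 2.
So slot 2 = 3.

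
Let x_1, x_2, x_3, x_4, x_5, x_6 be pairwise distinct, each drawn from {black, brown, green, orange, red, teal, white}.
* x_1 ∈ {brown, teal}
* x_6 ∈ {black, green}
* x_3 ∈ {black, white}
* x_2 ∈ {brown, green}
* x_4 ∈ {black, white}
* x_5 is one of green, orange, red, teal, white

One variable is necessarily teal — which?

x_1

The 2 variables x_3 and x_4 are confined to {black, white}, which locks those values in; drop them from x_5, x_6.
x_6 must be green (only option left). Strike green from x_2, x_5.
x_2's domain is down to {brown}, so x_2 = brown. Remove brown from x_1.
So teal goes to x_1.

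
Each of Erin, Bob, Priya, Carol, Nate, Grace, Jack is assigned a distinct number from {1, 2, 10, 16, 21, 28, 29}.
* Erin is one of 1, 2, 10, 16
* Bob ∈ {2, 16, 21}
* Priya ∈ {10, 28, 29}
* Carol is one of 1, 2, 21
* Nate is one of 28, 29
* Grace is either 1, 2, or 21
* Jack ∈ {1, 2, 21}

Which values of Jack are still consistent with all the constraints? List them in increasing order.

The 3 variables Carol, Grace, Jack are confined to {1, 2, 21}, which locks those values in; drop them from Erin, Bob.
Bob's domain is down to {16}, so Bob = 16. So Erin can't be 16.
That leaves Erin = 10. So Priya can't be 10.
No further eliminations apply; Jack can still be any of 1, 2, 21.

1, 2, 21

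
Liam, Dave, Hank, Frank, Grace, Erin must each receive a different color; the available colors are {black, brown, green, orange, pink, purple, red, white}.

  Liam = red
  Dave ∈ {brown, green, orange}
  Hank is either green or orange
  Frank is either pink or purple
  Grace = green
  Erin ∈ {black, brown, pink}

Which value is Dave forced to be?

Liam's domain is down to {red}, so Liam = red.
Grace's domain is down to {green}, so Grace = green. Strike green from Dave, Hank.
Hank's domain is down to {orange}, so Hank = orange. Strike orange from Dave.
So Dave = brown.

brown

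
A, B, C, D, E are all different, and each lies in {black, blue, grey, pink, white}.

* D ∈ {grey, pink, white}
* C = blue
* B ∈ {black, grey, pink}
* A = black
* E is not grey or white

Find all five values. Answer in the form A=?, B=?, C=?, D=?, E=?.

A's domain is down to {black}, so A = black. So B, E can't be black.
C has just one choice, so C = blue. Strike blue from E.
E's domain is down to {pink}, so E = pink. Remove pink from B, D.
B must be grey (only option left). Eliminate grey elsewhere: D.
That leaves D = white.

A=black, B=grey, C=blue, D=white, E=pink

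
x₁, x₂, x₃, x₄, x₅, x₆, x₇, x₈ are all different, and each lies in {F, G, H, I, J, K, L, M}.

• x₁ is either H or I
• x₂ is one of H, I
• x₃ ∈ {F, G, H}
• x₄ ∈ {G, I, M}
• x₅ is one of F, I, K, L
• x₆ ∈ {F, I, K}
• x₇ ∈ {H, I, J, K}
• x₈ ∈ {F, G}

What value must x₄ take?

The 8 variables together cover exactly {F, G, H, I, J, K, L, M} — 8 values for 8 variables — and J appears only in x₇'s list, so x₇ = J.
Among the 7 still-open variables, L fits only x₅ (and all 7 values in {F, G, H, I, K, L, M} must be used), so x₅ = L.
The 6 still-open variables draw from only 6 values {F, G, H, I, K, M}, so each is used; only x₆ can be K, hence x₆ = K.
Among the 5 still-open variables, M fits only x₄ (and all 5 values in {F, G, H, I, M} must be used), so x₄ = M.

M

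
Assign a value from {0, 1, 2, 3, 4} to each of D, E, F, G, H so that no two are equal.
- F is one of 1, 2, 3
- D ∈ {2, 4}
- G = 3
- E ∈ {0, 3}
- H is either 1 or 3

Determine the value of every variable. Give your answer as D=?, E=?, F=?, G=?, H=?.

D=4, E=0, F=2, G=3, H=1

G must be 3 (only option left). Remove 3 from E, F, H.
H must be 1 (only option left). Eliminate 1 elsewhere: F.
E has just one choice, so E = 0.
That leaves F = 2. So D can't be 2.
D must be 4 (only option left).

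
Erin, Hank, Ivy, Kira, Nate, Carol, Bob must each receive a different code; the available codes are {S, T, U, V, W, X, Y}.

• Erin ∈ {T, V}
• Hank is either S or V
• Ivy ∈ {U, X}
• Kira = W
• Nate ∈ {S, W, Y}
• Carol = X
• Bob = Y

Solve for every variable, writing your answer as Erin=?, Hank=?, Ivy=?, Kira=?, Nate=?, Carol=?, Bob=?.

Erin=T, Hank=V, Ivy=U, Kira=W, Nate=S, Carol=X, Bob=Y

Kira has just one choice, so Kira = W. So Nate can't be W.
Carol's domain is down to {X}, so Carol = X. So Ivy can't be X.
That leaves Bob = Y. So Nate can't be Y.
Ivy must be U (only option left).
That leaves Nate = S. Remove S from Hank.
That leaves Hank = V. So Erin can't be V.
Erin must be T (only option left).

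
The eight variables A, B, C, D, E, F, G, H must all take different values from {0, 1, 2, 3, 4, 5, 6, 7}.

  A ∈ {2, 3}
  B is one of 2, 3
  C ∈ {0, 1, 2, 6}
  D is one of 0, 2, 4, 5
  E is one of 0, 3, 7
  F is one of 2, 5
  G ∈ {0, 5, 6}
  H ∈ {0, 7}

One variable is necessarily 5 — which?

F

The 8 variables together cover exactly {0, 1, 2, 3, 4, 5, 6, 7} — 8 values for 8 variables — and 1 appears only in C's list, so C = 1.
The 7 still-open variables together cover exactly {0, 2, 3, 4, 5, 6, 7} — 7 values for 7 variables — and 4 appears only in D's list, so D = 4.
The 6 still-open variables draw from only 6 values {0, 2, 3, 5, 6, 7}, so each is used; only G can be 6, hence G = 6.
The 5 still-open variables draw from only 5 values {0, 2, 3, 5, 7}, so each is used; only F can be 5, hence F = 5.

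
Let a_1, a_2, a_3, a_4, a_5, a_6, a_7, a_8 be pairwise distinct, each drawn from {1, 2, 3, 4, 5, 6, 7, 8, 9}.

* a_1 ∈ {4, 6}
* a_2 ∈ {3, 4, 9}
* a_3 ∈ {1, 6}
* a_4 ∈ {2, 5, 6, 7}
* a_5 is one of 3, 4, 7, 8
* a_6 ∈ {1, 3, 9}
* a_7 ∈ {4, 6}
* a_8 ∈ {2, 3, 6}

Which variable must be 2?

a_8

The 2 variables a_1 and a_7 are confined to {4, 6}, which locks those values in; drop them from a_2, a_3, a_4, a_5, a_8.
a_3 must be 1 (only option left). Strike 1 from a_6.
a_2 and a_6 share exactly the 2 values {3, 9}; by pigeonhole those values go to them, so strike 3, 9 from a_5, a_8.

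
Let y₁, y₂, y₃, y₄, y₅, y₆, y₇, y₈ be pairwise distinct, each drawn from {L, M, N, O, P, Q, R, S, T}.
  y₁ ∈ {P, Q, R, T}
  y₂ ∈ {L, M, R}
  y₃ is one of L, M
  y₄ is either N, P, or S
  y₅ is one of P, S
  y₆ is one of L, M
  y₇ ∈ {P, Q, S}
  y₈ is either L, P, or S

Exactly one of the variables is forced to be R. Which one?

The 8 variables together cover exactly {L, M, N, P, Q, R, S, T} — 8 values for 8 variables — and N appears only in y₄'s list, so y₄ = N.
The 7 still-open variables draw from only 7 values {L, M, P, Q, R, S, T}, so each is used; only y₁ can be T, hence y₁ = T.
The 6 still-open variables draw from only 6 values {L, M, P, Q, R, S}, so each is used; only y₇ can be Q, hence y₇ = Q.
Among the 5 still-open variables, R fits only y₂ (and all 5 values in {L, M, P, R, S} must be used), so y₂ = R.

y₂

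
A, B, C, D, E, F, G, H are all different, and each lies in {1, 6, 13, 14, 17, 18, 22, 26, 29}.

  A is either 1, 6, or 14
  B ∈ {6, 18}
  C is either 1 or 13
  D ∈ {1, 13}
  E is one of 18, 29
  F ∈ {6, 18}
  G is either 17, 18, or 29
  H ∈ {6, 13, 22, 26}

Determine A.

The 2 variables B and F are confined to {6, 18}, which locks those values in; drop them from A, E, G, H.
That leaves E = 29. So G can't be 29.
G must be 17 (only option left).
C and D share exactly the 2 values {1, 13}; by pigeonhole those values go to them, so strike 1, 13 from A, H.
So A = 14.

14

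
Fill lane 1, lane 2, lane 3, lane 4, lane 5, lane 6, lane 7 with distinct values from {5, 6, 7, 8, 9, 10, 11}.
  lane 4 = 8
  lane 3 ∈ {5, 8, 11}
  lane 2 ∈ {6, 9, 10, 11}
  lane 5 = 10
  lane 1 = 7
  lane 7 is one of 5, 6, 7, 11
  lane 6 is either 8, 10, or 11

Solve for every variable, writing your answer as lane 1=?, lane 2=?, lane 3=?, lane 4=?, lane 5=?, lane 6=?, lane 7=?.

lane 1=7, lane 2=9, lane 3=5, lane 4=8, lane 5=10, lane 6=11, lane 7=6

lane 1 must be 7 (only option left). Strike 7 from lane 7.
That leaves lane 4 = 8. Strike 8 from lane 3, lane 6.
lane 5 must be 10 (only option left). Strike 10 from lane 2, lane 6.
lane 6's domain is down to {11}, so lane 6 = 11. Remove 11 from lane 2, lane 3, lane 7.
lane 3's domain is down to {5}, so lane 3 = 5. So lane 7 can't be 5.
lane 7's domain is down to {6}, so lane 7 = 6. Eliminate 6 elsewhere: lane 2.
lane 2 has just one choice, so lane 2 = 9.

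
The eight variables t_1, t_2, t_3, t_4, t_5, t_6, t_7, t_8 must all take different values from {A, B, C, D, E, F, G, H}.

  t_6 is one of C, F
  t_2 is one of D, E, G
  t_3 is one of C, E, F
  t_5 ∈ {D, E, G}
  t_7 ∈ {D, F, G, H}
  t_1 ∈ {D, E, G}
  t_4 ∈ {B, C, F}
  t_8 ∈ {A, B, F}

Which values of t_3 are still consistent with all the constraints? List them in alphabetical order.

C, F

The 8 variables draw from only 8 values {A, B, C, D, E, F, G, H}, so each is used; only t_8 can be A, hence t_8 = A.
The 7 still-open variables together cover exactly {B, C, D, E, F, G, H} — 7 values for 7 variables — and B appears only in t_4's list, so t_4 = B.
The 6 still-open variables draw from only 6 values {C, D, E, F, G, H}, so each is used; only t_7 can be H, hence t_7 = H.
The 3 variables t_1, t_2, t_5 are confined to {D, E, G}, which locks those values in; drop them from t_3.
No further eliminations apply; t_3 can still be any of C, F.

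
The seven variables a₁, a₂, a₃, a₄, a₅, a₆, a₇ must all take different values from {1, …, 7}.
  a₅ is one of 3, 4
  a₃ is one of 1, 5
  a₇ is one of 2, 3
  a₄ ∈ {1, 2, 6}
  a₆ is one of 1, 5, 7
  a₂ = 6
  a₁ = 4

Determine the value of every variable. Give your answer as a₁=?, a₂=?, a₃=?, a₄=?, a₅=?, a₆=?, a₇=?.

a₁'s domain is down to {4}, so a₁ = 4. Eliminate 4 elsewhere: a₅.
That leaves a₂ = 6. Eliminate 6 elsewhere: a₄.
a₅'s domain is down to {3}, so a₅ = 3. Eliminate 3 elsewhere: a₇.
a₇ has just one choice, so a₇ = 2. Strike 2 from a₄.
a₄'s domain is down to {1}, so a₄ = 1. So a₃, a₆ can't be 1.
a₃ has just one choice, so a₃ = 5. Strike 5 from a₆.
a₆ must be 7 (only option left).

a₁=4, a₂=6, a₃=5, a₄=1, a₅=3, a₆=7, a₇=2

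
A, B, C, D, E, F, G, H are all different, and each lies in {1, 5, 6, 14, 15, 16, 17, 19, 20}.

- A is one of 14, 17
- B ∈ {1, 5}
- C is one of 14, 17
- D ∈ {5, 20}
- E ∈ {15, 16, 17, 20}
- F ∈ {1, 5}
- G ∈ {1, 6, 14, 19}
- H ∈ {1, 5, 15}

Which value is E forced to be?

The 2 variables A and C are confined to {14, 17}, which locks those values in; drop them from E, G.
B and F share exactly the 2 values {1, 5}; by pigeonhole those values go to them, so strike 1, 5 from D, G, H.
That leaves D = 20. Strike 20 from E.
H has just one choice, so H = 15. Eliminate 15 elsewhere: E.
So E = 16.

16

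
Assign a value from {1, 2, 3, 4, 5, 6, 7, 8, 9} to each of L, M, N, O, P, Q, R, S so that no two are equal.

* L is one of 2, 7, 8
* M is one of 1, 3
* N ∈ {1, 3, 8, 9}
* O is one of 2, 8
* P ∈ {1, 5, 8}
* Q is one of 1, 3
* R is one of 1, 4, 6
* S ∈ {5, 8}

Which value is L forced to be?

7

M and Q between them cover only {1, 3} — a naked pair. Remove those values from N, P, R.
P and S between them cover only {5, 8} — a naked pair. Remove those values from L, N, O.
N has just one choice, so N = 9.
That leaves O = 2. So L can't be 2.
So L = 7.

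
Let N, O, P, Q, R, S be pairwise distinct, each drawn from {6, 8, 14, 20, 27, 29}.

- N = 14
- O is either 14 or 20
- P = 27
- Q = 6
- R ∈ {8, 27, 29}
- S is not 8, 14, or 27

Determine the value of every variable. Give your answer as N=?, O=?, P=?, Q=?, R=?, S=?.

N=14, O=20, P=27, Q=6, R=8, S=29

N's domain is down to {14}, so N = 14. Remove 14 from O.
O's domain is down to {20}, so O = 20. So S can't be 20.
P has just one choice, so P = 27. Eliminate 27 elsewhere: R.
That leaves Q = 6. Remove 6 from S.
S has just one choice, so S = 29. Remove 29 from R.
R's domain is down to {8}, so R = 8.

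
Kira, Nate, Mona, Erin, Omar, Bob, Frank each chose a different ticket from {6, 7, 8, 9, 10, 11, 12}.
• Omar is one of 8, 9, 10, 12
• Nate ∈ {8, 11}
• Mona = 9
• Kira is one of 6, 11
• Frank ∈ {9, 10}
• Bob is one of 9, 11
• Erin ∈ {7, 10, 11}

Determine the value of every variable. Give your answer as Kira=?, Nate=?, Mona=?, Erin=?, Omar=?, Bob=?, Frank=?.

Kira=6, Nate=8, Mona=9, Erin=7, Omar=12, Bob=11, Frank=10

Mona has just one choice, so Mona = 9. Strike 9 from Omar, Bob, Frank.
Bob must be 11 (only option left). So Kira, Nate, Erin can't be 11.
That leaves Frank = 10. Eliminate 10 elsewhere: Erin, Omar.
Kira has just one choice, so Kira = 6.
Nate's domain is down to {8}, so Nate = 8. Remove 8 from Omar.
Erin must be 7 (only option left).
Omar must be 12 (only option left).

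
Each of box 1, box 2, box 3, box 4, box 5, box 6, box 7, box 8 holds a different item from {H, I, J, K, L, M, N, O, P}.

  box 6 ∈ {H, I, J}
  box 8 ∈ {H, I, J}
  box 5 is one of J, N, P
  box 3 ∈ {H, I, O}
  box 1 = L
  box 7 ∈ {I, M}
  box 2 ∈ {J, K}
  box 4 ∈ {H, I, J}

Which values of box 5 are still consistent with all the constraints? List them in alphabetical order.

box 1 must be L (only option left).
The 3 variables box 4, box 6, box 8 are confined to {H, I, J}, which locks those values in; drop them from box 2, box 3, box 5, box 7.
box 2 has just one choice, so box 2 = K.
box 3's domain is down to {O}, so box 3 = O.
That leaves box 7 = M.
No further eliminations apply; box 5 can still be any of N, P.

N, P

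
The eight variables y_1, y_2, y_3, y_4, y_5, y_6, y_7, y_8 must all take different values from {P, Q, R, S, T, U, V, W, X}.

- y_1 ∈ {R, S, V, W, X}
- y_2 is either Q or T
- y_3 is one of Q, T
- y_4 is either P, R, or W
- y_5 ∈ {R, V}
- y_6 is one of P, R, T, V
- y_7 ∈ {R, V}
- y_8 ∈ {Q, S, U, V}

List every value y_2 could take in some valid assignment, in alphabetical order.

The 2 variables y_2 and y_3 are confined to {Q, T}, which locks those values in; drop them from y_6, y_8.
y_5 and y_7 between them cover only {R, V} — a naked pair. Remove those values from y_1, y_4, y_6, y_8.
y_6's domain is down to {P}, so y_6 = P. Remove P from y_4.
y_4 must be W (only option left). Remove W from y_1.
No further eliminations apply; y_2 can still be any of Q, T.

Q, T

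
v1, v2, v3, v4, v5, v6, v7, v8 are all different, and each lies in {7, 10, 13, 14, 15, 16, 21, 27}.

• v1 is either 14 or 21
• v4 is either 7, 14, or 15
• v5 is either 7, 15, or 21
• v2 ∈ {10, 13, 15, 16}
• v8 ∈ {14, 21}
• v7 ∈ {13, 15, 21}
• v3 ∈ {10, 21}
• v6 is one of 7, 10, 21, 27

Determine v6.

27

The 8 variables together cover exactly {7, 10, 13, 14, 15, 16, 21, 27} — 8 values for 8 variables — and 16 appears only in v2's list, so v2 = 16.
The 7 still-open variables draw from only 7 values {7, 10, 13, 14, 15, 21, 27}, so each is used; only v7 can be 13, hence v7 = 13.
Among the 6 still-open variables, 27 fits only v6 (and all 6 values in {7, 10, 14, 15, 21, 27} must be used), so v6 = 27.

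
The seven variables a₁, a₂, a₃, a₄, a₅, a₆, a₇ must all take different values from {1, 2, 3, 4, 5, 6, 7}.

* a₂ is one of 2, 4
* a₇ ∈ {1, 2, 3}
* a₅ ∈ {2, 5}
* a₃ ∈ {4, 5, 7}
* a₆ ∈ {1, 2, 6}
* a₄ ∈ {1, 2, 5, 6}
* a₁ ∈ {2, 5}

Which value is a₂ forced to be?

Among the 7 variables, 3 fits only a₇ (and all 7 values in {1, 2, 3, 4, 5, 6, 7} must be used), so a₇ = 3.
The 6 still-open variables together cover exactly {1, 2, 4, 5, 6, 7} — 6 values for 6 variables — and 7 appears only in a₃'s list, so a₃ = 7.
The 5 still-open variables draw from only 5 values {1, 2, 4, 5, 6}, so each is used; only a₂ can be 4, hence a₂ = 4.

4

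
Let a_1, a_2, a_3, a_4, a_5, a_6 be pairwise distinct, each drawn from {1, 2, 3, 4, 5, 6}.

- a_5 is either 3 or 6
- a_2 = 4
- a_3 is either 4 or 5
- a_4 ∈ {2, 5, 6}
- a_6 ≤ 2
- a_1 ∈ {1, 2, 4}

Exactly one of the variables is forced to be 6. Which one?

a_2 has just one choice, so a_2 = 4. So a_1, a_3 can't be 4.
That leaves a_3 = 5. Eliminate 5 elsewhere: a_4.
The 4 still-open variables draw from only 4 values {1, 2, 3, 6}, so each is used; only a_5 can be 3, hence a_5 = 3.
Among the 3 still-open variables, 6 fits only a_4 (and all 3 values in {1, 2, 6} must be used), so a_4 = 6.

a_4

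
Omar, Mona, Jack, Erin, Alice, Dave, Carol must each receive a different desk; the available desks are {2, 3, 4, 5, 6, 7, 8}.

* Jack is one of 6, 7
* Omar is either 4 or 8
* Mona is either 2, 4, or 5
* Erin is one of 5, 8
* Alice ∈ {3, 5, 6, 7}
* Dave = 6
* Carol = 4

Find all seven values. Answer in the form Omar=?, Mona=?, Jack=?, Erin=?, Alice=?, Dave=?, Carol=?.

Omar=8, Mona=2, Jack=7, Erin=5, Alice=3, Dave=6, Carol=4

Dave must be 6 (only option left). So Jack, Alice can't be 6.
That leaves Carol = 4. Remove 4 from Omar, Mona.
Omar must be 8 (only option left). So Erin can't be 8.
That leaves Jack = 7. Eliminate 7 elsewhere: Alice.
Erin's domain is down to {5}, so Erin = 5. Strike 5 from Mona, Alice.
Alice must be 3 (only option left).
Mona has just one choice, so Mona = 2.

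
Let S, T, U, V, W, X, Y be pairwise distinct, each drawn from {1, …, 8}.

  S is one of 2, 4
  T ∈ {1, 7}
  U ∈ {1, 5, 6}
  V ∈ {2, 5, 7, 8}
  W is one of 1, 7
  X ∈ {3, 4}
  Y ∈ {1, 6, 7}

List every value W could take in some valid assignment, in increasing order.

The 2 variables T and W are confined to {1, 7}, which locks those values in; drop them from U, V, Y.
That leaves Y = 6. Remove 6 from U.
U's domain is down to {5}, so U = 5. So V can't be 5.
No further eliminations apply; W can still be any of 1, 7.

1, 7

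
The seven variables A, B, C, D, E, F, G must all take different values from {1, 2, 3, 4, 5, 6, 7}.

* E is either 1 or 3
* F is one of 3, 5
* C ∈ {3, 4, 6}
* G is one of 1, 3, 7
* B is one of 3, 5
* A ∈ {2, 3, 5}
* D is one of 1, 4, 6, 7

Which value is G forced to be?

The 7 variables draw from only 7 values {1, 2, 3, 4, 5, 6, 7}, so each is used; only A can be 2, hence A = 2.
B and F share exactly the 2 values {3, 5}; by pigeonhole those values go to them, so strike 3, 5 from C, E, G.
That leaves E = 1. Eliminate 1 elsewhere: D, G.
So G = 7.

7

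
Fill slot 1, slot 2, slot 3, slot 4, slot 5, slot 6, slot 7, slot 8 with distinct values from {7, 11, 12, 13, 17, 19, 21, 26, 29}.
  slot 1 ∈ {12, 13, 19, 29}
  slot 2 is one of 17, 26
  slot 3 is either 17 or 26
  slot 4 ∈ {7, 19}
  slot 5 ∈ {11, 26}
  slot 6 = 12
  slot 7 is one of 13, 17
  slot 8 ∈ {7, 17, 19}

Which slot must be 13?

slot 7

slot 6 has just one choice, so slot 6 = 12. So slot 1 can't be 12.
The 7 still-open variables draw from only 7 values {7, 11, 13, 17, 19, 26, 29}, so each is used; only slot 5 can be 11, hence slot 5 = 11.
The 6 still-open variables draw from only 6 values {7, 13, 17, 19, 26, 29}, so each is used; only slot 1 can be 29, hence slot 1 = 29.
Among the 5 still-open variables, 13 fits only slot 7 (and all 5 values in {7, 13, 17, 19, 26} must be used), so slot 7 = 13.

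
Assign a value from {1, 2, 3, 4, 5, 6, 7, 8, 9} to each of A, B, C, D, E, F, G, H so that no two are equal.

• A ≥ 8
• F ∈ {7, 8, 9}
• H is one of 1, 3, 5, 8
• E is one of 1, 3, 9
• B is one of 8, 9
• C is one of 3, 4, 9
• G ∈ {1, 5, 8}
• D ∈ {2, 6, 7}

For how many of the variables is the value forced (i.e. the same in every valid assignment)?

2

The 2 variables A and B are confined to {8, 9}, which locks those values in; drop them from C, E, F, G, H.
F must be 7 (only option left). Eliminate 7 elsewhere: D.
The 3 variables E, G, H are confined to {1, 3, 5}, which locks those values in; drop them from C.
C has just one choice, so C = 4.
Determined: C=4, F=7. The other variables each still have more than one consistent value. That makes 2.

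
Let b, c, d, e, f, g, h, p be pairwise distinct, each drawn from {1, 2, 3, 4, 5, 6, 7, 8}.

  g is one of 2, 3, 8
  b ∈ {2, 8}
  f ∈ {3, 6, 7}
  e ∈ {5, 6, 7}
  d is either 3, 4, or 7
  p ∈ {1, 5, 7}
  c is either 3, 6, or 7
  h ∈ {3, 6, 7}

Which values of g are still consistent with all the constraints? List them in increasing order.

The 8 variables together cover exactly {1, 2, 3, 4, 5, 6, 7, 8} — 8 values for 8 variables — and 1 appears only in p's list, so p = 1.
Among the 7 still-open variables, 4 fits only d (and all 7 values in {2, 3, 4, 5, 6, 7, 8} must be used), so d = 4.
The 6 still-open variables draw from only 6 values {2, 3, 5, 6, 7, 8}, so each is used; only e can be 5, hence e = 5.
The 3 variables c, f, h are confined to {3, 6, 7}, which locks those values in; drop them from g.
No further eliminations apply; g can still be any of 2, 8.

2, 8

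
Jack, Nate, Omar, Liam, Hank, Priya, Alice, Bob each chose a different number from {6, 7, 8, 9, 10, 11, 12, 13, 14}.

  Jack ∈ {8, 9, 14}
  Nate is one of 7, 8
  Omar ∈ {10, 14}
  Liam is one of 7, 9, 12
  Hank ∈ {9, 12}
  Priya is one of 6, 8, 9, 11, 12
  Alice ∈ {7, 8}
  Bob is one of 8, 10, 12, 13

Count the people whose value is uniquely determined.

3

Nate and Alice share exactly the 2 values {7, 8}; by pigeonhole those values go to them, so strike 7, 8 from Jack, Liam, Priya, Bob.
Liam and Hank between them cover only {9, 12} — a naked pair. Remove those values from Jack, Priya, Bob.
Jack's domain is down to {14}, so Jack = 14. Strike 14 from Omar.
Omar must be 10 (only option left). Eliminate 10 elsewhere: Bob.
Bob has just one choice, so Bob = 13.
Determined: Jack=14, Omar=10, Bob=13. The other people each still have more than one consistent value. That makes 3.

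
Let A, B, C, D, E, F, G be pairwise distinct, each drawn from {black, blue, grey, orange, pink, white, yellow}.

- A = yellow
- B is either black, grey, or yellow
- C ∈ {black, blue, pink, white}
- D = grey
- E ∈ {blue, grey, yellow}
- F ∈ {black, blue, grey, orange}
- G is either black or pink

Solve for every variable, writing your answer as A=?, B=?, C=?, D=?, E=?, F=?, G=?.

A=yellow, B=black, C=white, D=grey, E=blue, F=orange, G=pink

A's domain is down to {yellow}, so A = yellow. Eliminate yellow elsewhere: B, E.
D must be grey (only option left). Eliminate grey elsewhere: B, E, F.
That leaves E = blue. Eliminate blue elsewhere: C, F.
That leaves B = black. Remove black from C, F, G.
F has just one choice, so F = orange.
G has just one choice, so G = pink. Eliminate pink elsewhere: C.
C has just one choice, so C = white.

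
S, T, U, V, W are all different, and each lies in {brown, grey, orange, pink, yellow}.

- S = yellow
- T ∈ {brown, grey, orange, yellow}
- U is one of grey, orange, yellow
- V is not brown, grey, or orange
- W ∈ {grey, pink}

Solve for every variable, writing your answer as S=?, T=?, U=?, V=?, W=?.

S's domain is down to {yellow}, so S = yellow. Eliminate yellow elsewhere: T, U, V.
V has just one choice, so V = pink. Strike pink from W.
W must be grey (only option left). So T, U can't be grey.
U must be orange (only option left). Eliminate orange elsewhere: T.
T has just one choice, so T = brown.

S=yellow, T=brown, U=orange, V=pink, W=grey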